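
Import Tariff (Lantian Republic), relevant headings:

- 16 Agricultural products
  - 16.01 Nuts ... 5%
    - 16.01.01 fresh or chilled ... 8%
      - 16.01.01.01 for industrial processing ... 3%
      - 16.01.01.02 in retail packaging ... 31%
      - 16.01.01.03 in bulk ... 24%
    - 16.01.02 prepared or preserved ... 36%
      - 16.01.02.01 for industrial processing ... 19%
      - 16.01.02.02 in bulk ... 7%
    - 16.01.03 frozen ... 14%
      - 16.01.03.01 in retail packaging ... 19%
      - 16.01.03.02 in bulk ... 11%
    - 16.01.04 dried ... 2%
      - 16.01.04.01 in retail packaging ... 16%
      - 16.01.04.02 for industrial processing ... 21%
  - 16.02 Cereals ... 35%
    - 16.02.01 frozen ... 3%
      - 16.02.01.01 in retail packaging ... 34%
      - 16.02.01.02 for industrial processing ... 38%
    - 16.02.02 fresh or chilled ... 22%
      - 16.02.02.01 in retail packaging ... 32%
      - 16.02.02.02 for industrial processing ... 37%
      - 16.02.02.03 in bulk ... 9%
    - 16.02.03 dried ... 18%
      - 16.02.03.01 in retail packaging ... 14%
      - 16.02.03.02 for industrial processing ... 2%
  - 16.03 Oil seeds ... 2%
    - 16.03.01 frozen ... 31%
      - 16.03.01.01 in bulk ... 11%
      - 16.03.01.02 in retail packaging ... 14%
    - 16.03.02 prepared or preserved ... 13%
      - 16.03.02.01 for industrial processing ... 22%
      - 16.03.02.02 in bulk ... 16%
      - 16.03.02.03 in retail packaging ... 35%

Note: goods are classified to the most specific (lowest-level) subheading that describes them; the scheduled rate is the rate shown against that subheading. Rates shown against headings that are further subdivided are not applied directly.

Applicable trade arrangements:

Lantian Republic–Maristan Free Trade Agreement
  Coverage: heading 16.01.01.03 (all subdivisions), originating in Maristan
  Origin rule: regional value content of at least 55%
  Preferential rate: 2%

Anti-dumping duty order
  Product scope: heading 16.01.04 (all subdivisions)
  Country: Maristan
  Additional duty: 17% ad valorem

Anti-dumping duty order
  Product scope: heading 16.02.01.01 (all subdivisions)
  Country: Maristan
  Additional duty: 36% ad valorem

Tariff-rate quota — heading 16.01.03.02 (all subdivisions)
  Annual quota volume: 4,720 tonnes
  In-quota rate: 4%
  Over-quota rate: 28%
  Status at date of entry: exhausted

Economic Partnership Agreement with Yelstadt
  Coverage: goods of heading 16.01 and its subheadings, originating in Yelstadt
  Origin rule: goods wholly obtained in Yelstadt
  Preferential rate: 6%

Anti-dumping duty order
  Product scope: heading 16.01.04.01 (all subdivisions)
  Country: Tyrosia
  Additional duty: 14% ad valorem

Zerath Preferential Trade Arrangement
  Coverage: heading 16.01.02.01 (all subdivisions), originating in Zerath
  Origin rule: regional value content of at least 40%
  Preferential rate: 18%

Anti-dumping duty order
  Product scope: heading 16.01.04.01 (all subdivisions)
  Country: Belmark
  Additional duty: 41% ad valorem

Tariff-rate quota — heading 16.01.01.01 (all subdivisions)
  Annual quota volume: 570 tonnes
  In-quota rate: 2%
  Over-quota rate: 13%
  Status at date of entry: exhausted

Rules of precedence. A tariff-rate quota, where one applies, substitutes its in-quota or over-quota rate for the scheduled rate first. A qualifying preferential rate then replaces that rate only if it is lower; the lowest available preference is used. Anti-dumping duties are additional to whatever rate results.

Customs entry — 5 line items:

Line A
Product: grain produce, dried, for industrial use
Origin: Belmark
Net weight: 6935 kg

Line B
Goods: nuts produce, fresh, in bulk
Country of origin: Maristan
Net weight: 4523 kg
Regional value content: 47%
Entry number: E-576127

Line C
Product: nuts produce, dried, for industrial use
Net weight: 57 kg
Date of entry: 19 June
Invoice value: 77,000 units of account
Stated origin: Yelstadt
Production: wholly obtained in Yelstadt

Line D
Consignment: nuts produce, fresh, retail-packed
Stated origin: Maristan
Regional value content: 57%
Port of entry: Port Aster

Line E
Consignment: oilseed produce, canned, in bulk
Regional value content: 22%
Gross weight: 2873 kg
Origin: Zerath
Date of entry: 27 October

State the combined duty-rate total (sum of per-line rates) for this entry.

Line A: grain → 16.02; dried → 16.02.03; for industrial use → 16.02.03.02. Scheduled 2%. No special measure applies. → 2%.
Line B: nuts → 16.01; fresh → 16.01.01; in bulk → 16.01.01.03. Scheduled 24%. Maristan agreement on 16.01.01.03: RVC < 55%. → 24%.
Line C: nuts → 16.01; dried → 16.01.04; for industrial use → 16.01.04.02. Scheduled 21%. Yelstadt agreement on 16.01: wholly obtained → 6% available; preferential 6%. → 6%.
Line D: nuts → 16.01; fresh → 16.01.01; retail-packed → 16.01.01.02. Scheduled 31%. Maristan agreement on 16.01.01.03: 16.01.01.02 not covered. → 31%.
Line E: oilseed → 16.03; canned → 16.03.02; in bulk → 16.03.02.02. Scheduled 16%. Zerath agreement on 16.01.02.01: 16.03.02.02 not covered. → 16%.
Sum: 2% + 24% + 6% + 31% + 16% = 79%.

79%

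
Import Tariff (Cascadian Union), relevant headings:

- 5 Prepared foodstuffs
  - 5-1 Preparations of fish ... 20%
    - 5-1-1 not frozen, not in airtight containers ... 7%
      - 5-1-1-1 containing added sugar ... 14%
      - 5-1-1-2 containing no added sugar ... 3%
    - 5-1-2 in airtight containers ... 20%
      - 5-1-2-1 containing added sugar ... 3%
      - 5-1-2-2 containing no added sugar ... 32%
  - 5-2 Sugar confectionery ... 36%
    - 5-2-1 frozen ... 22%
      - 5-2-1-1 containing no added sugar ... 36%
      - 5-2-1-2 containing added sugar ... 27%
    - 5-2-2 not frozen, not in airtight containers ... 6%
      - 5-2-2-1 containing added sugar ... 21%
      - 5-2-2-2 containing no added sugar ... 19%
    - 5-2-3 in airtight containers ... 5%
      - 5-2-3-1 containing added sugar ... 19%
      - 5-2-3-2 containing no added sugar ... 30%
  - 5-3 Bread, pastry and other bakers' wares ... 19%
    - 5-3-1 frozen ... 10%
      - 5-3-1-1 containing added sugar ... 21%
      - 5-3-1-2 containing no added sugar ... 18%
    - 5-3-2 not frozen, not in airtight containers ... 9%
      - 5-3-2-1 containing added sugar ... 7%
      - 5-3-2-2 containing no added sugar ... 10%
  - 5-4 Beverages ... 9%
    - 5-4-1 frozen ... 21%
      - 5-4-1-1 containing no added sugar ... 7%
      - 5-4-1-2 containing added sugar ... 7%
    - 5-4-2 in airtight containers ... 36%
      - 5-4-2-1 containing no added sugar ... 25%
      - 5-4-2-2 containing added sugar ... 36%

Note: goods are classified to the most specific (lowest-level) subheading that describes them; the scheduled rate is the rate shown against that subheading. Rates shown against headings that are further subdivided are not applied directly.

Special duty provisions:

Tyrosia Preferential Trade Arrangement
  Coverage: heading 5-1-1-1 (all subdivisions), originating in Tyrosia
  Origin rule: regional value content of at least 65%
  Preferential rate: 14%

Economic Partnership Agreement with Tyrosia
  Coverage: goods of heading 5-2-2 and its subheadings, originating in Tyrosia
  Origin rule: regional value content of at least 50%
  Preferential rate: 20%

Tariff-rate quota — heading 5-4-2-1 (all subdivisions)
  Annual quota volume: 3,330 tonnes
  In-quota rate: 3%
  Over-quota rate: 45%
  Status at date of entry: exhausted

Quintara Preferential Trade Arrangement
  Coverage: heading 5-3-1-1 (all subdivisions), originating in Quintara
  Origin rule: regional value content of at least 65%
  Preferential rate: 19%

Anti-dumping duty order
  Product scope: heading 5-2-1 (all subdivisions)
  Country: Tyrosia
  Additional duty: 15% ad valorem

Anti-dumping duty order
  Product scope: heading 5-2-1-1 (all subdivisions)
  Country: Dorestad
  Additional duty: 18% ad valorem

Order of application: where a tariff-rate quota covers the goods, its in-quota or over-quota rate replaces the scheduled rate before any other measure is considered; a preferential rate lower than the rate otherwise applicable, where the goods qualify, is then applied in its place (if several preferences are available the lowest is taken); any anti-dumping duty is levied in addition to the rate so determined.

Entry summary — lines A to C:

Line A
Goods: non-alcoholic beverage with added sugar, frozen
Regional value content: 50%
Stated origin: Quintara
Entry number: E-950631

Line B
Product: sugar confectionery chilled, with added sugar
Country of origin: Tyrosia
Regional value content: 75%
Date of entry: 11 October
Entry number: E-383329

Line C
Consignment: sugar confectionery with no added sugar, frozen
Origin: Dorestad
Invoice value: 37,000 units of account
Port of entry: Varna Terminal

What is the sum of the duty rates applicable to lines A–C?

Line A: non-alcoholic beverage → 5-4; frozen → 5-4-1; with added sugar → 5-4-1-2. Scheduled 7%. Quintara agreement on 5-3-1-1: 5-4-1-2 not covered. → 7%.
Line B: sugar confectionery → 5-2; chilled → 5-2-2; with added sugar → 5-2-2-1. Scheduled 21%. Tyrosia agreement on 5-1-1-1: 5-2-2-1 not covered; Tyrosia agreement on 5-2-2: RVC ≥ 50% → 20% available; preferential 20%. → 20%.
Line C: sugar confectionery → 5-2; frozen → 5-2-1; with no added sugar → 5-2-1-1. Scheduled 36%. anti-dumping (Dorestad, 5-2-1-1): +18%; total 36% + 18% = 54%. → 54%.
Sum: 7% + 20% + 54% = 81%.

81%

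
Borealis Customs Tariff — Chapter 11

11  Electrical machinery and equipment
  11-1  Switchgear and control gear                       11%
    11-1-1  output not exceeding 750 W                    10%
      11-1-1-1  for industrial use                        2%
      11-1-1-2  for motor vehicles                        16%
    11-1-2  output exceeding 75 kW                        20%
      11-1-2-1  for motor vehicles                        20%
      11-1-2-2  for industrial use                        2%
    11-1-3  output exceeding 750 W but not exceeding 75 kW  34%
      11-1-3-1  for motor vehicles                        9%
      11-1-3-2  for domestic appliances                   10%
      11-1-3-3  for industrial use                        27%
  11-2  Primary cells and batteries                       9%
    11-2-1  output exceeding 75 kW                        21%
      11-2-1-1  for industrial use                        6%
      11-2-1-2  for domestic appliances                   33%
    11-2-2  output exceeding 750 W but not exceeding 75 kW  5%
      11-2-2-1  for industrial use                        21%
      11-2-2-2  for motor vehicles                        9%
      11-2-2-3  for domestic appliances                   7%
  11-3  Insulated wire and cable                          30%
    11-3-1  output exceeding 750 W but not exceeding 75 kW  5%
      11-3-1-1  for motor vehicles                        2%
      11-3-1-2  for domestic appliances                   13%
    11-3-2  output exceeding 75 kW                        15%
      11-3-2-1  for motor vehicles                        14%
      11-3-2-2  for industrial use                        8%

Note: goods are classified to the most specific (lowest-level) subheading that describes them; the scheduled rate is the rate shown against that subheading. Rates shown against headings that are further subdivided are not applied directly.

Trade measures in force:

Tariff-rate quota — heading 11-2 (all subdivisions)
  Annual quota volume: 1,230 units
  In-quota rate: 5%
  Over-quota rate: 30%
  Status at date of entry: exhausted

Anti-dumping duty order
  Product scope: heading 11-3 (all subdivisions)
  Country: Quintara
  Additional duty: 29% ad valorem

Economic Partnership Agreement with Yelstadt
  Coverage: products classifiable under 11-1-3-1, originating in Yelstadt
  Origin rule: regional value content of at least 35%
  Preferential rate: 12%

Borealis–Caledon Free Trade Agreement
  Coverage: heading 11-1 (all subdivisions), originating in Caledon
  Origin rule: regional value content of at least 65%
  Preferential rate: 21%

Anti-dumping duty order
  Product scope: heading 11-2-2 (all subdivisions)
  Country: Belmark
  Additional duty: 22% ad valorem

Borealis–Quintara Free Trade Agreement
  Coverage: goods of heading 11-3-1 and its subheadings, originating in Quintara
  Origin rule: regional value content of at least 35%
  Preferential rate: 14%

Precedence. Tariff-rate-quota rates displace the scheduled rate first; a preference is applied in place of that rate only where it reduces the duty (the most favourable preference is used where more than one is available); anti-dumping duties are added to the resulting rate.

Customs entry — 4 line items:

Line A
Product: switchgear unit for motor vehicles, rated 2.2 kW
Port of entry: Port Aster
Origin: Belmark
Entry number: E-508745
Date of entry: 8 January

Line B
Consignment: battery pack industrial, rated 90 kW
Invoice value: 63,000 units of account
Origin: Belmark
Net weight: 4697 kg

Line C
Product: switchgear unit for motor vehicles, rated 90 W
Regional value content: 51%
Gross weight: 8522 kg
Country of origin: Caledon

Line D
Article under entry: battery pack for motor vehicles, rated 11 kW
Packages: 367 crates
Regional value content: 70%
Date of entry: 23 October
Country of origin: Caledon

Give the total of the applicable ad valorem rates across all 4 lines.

85%

Line A: switchgear unit → 11-1; rated 2.2 kW → 11-1-3; for motor vehicles → 11-1-3-1. Scheduled 9%. No special measure applies. → 9%.
Line B: battery pack → 11-2; rated 90 kW → 11-2-1; industrial → 11-2-1-1. Scheduled 6%. quota on 11-2 exhausted → over-quota 30%. → 30%.
Line C: switchgear unit → 11-1; rated 90 W → 11-1-1; for motor vehicles → 11-1-1-2. Scheduled 16%. Caledon agreement on 11-1: RVC < 65%. → 16%.
Line D: battery pack → 11-2; rated 11 kW → 11-2-2; for motor vehicles → 11-2-2-2. Scheduled 9%. quota on 11-2 exhausted → over-quota 30%; Caledon agreement on 11-1: 11-2-2-2 not covered. → 30%.
Sum: 9% + 30% + 16% + 30% = 85%.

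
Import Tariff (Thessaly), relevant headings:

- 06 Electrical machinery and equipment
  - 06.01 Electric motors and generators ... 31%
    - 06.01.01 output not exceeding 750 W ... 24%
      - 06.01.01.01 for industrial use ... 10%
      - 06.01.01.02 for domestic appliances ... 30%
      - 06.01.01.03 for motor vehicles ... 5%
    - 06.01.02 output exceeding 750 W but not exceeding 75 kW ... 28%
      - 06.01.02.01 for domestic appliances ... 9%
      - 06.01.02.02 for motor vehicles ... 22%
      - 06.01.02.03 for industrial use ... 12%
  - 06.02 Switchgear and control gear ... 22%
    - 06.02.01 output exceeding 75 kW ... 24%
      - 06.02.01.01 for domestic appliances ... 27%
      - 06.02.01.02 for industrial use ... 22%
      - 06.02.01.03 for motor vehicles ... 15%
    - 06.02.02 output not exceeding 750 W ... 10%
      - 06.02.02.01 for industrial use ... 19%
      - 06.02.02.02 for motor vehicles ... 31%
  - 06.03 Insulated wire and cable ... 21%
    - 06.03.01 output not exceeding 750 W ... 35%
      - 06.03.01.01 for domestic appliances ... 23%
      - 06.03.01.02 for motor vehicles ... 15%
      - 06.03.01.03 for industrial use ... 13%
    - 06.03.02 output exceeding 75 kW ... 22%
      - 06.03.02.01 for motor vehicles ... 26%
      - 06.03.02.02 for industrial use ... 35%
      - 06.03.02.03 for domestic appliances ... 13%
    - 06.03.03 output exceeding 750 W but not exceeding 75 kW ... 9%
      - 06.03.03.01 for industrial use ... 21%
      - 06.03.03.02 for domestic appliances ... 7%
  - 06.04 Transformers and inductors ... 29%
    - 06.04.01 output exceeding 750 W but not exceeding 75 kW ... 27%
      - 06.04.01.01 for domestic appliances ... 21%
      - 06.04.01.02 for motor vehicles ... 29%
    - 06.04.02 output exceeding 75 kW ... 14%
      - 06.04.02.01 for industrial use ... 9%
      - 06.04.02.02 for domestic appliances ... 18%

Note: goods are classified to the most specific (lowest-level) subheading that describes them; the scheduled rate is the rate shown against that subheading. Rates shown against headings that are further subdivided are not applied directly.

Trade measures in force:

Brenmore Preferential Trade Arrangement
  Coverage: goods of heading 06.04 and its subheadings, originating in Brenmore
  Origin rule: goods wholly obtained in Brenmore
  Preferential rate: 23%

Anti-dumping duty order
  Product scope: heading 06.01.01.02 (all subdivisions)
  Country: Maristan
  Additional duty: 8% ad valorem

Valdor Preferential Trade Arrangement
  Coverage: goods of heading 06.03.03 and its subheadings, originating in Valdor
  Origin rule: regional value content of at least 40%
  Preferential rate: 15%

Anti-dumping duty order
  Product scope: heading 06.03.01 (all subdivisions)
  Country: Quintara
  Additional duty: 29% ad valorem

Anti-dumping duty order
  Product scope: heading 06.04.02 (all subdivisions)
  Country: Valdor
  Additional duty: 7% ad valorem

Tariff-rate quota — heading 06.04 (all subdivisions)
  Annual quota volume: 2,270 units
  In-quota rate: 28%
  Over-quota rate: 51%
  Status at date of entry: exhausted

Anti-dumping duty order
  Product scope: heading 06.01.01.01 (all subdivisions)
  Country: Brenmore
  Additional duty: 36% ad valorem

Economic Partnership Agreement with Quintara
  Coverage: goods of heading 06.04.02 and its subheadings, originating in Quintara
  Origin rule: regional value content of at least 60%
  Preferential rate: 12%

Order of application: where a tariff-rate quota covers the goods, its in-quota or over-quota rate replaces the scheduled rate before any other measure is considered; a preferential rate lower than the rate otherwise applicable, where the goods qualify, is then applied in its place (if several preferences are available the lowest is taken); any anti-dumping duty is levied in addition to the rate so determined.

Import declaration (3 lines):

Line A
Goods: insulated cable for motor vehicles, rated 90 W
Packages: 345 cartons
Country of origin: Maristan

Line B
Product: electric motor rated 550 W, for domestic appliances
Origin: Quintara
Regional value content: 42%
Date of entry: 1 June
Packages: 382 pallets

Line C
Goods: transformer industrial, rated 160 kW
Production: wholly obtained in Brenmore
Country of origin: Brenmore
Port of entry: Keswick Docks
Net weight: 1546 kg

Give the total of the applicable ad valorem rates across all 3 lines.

Line A: insulated cable → 06.03; rated 90 W → 06.03.01; for motor vehicles → 06.03.01.02. Scheduled 15%. No special measure applies. → 15%.
Line B: electric motor → 06.01; rated 550 W → 06.01.01; for domestic appliances → 06.01.01.02. Scheduled 30%. Quintara agreement on 06.04.02: 06.01.01.02 not covered. → 30%.
Line C: transformer → 06.04; rated 160 kW → 06.04.02; industrial → 06.04.02.01. Scheduled 9%. quota on 06.04 exhausted → over-quota 51%; Brenmore agreement on 06.04: wholly obtained → 23% available; preferential 23%. → 23%.
Sum: 15% + 30% + 23% = 68%.

68%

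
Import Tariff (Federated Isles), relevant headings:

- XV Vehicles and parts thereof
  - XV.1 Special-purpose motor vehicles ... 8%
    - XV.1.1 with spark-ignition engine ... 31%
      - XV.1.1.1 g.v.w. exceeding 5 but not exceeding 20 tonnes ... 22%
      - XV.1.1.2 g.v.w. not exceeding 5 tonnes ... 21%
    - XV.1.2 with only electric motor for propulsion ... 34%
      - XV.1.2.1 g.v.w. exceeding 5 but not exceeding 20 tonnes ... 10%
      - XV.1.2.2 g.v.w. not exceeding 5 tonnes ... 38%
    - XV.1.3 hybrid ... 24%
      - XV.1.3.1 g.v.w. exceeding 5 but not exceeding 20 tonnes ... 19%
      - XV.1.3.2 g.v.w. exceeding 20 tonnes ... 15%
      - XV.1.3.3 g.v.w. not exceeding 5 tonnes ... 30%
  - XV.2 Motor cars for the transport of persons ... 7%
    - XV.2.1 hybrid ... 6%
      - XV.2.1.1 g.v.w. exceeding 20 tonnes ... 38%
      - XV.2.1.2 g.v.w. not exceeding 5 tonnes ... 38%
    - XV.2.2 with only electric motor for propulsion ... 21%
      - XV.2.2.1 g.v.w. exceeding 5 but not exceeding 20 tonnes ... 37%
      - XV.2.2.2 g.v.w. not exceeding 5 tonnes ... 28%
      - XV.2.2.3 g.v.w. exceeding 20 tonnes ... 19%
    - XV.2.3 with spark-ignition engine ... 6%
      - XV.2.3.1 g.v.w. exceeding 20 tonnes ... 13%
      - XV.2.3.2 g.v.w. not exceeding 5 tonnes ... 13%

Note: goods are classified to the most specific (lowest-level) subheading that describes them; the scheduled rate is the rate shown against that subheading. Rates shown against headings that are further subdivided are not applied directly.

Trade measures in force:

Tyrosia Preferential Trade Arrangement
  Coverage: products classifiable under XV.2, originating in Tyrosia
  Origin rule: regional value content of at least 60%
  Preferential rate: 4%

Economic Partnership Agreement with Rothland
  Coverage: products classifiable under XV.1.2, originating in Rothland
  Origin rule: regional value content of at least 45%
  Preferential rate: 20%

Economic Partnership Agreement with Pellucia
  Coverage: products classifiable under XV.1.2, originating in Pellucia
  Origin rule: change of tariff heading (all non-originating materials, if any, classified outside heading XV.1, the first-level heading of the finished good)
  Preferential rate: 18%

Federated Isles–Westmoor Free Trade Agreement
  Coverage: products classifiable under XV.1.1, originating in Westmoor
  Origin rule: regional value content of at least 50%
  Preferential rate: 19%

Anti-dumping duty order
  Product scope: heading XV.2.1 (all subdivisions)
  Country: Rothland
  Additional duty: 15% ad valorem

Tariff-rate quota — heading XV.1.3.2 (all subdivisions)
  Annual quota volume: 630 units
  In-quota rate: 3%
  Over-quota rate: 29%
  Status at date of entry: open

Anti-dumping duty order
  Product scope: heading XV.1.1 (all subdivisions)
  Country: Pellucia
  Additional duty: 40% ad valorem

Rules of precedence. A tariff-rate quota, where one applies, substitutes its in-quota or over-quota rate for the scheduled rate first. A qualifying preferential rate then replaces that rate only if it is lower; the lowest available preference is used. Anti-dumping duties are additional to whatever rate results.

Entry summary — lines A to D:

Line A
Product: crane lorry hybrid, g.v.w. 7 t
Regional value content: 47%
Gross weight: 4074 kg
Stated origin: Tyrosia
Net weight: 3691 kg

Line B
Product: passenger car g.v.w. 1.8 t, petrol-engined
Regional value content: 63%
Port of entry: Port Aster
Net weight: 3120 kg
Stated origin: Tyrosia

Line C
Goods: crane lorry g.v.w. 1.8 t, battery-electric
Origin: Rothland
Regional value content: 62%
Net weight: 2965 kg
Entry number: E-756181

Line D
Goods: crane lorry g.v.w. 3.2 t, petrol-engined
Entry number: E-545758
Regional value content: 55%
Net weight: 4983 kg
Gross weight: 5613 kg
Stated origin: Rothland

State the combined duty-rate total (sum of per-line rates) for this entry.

64%

Line A: crane lorry → XV.1; hybrid → XV.1.3; g.v.w. 7 t → XV.1.3.1. Scheduled 19%. Tyrosia agreement on XV.2: XV.1.3.1 not covered. → 19%.
Line B: passenger car → XV.2; petrol-engined → XV.2.3; g.v.w. 1.8 t → XV.2.3.2. Scheduled 13%. Tyrosia agreement on XV.2: RVC ≥ 60% → 4% available; preferential 4%. → 4%.
Line C: crane lorry → XV.1; battery-electric → XV.1.2; g.v.w. 1.8 t → XV.1.2.2. Scheduled 38%. Rothland agreement on XV.1.2: RVC ≥ 45% → 20% available; preferential 20%. → 20%.
Line D: crane lorry → XV.1; petrol-engined → XV.1.1; g.v.w. 3.2 t → XV.1.1.2. Scheduled 21%. Rothland agreement on XV.1.2: XV.1.1.2 not covered. → 21%.
Sum: 19% + 4% + 20% + 21% = 64%.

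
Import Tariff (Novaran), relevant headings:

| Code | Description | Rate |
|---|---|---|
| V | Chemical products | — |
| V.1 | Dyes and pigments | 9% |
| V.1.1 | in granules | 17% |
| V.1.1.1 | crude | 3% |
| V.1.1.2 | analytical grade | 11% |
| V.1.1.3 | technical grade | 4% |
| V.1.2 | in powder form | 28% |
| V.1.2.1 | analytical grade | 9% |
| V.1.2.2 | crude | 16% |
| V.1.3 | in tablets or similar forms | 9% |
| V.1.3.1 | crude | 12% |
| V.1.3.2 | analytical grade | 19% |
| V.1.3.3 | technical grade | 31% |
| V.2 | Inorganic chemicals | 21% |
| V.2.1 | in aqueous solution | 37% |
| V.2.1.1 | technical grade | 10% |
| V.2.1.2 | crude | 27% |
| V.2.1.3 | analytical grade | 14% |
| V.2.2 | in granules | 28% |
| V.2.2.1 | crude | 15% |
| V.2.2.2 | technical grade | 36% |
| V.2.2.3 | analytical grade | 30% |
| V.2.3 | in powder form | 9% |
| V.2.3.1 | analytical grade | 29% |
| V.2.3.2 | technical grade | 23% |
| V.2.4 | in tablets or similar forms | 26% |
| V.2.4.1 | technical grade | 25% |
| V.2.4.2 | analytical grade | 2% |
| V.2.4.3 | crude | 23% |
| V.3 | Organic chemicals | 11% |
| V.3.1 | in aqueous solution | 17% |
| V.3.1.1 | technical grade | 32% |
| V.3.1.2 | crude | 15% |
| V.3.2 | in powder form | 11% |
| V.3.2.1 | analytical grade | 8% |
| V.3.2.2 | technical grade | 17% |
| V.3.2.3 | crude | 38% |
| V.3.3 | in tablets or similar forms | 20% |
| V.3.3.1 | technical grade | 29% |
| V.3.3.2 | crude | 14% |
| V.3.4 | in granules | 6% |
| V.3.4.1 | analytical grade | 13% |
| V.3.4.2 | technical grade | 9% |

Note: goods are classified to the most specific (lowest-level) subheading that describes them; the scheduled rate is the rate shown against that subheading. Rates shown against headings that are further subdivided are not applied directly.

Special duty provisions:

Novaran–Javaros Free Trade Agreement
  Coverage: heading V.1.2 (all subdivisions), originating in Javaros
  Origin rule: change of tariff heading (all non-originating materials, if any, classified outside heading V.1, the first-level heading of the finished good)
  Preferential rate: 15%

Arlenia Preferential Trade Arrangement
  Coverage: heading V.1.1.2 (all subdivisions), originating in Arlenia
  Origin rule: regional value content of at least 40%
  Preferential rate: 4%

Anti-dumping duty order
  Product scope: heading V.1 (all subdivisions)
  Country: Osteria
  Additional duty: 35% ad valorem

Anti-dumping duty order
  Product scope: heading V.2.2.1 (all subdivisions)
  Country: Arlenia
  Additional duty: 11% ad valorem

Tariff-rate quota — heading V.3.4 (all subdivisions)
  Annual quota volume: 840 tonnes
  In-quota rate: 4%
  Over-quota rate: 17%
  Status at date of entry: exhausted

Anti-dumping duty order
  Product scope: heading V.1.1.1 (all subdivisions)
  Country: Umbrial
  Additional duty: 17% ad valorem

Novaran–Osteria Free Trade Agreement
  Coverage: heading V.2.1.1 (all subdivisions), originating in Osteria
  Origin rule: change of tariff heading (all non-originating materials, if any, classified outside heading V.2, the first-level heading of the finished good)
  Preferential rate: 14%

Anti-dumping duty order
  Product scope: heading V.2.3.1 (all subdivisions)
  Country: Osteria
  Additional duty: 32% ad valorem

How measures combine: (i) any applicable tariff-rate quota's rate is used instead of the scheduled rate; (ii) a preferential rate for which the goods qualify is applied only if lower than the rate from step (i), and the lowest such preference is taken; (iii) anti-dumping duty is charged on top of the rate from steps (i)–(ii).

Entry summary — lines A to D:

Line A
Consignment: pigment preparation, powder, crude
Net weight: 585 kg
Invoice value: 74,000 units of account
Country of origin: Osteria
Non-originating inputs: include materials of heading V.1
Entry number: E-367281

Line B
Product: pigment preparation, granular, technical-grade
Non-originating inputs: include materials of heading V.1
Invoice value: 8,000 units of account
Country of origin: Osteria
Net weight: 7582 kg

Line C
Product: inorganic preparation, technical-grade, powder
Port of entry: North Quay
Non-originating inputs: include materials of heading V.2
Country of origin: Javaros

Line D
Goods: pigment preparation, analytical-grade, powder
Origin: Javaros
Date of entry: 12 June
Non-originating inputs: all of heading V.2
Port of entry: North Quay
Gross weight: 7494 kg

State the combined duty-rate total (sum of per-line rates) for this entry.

122%

Line A: pigment → V.1; powder → V.1.2; crude → V.1.2.2. Scheduled 16%. Osteria agreement on V.2.1.1: V.1.2.2 not covered; anti-dumping (Osteria, V.1): +35%; total 16% + 35% = 51%. → 51%.
Line B: pigment → V.1; granular → V.1.1; technical-grade → V.1.1.3. Scheduled 4%. Osteria agreement on V.2.1.1: V.1.1.3 not covered; anti-dumping (Osteria, V.1): +35%; total 4% + 35% = 39%. → 39%.
Line C: inorganic → V.2; powder → V.2.3; technical-grade → V.2.3.2. Scheduled 23%. Javaros agreement on V.1.2: V.2.3.2 not covered. → 23%.
Line D: pigment → V.1; powder → V.1.2; analytical-grade → V.1.2.1. Scheduled 9%. Javaros agreement on V.1.2: CTH met → 15% available; preference 15% not lower than 9% → no reduction. → 9%.
Sum: 51% + 39% + 23% + 9% = 122%.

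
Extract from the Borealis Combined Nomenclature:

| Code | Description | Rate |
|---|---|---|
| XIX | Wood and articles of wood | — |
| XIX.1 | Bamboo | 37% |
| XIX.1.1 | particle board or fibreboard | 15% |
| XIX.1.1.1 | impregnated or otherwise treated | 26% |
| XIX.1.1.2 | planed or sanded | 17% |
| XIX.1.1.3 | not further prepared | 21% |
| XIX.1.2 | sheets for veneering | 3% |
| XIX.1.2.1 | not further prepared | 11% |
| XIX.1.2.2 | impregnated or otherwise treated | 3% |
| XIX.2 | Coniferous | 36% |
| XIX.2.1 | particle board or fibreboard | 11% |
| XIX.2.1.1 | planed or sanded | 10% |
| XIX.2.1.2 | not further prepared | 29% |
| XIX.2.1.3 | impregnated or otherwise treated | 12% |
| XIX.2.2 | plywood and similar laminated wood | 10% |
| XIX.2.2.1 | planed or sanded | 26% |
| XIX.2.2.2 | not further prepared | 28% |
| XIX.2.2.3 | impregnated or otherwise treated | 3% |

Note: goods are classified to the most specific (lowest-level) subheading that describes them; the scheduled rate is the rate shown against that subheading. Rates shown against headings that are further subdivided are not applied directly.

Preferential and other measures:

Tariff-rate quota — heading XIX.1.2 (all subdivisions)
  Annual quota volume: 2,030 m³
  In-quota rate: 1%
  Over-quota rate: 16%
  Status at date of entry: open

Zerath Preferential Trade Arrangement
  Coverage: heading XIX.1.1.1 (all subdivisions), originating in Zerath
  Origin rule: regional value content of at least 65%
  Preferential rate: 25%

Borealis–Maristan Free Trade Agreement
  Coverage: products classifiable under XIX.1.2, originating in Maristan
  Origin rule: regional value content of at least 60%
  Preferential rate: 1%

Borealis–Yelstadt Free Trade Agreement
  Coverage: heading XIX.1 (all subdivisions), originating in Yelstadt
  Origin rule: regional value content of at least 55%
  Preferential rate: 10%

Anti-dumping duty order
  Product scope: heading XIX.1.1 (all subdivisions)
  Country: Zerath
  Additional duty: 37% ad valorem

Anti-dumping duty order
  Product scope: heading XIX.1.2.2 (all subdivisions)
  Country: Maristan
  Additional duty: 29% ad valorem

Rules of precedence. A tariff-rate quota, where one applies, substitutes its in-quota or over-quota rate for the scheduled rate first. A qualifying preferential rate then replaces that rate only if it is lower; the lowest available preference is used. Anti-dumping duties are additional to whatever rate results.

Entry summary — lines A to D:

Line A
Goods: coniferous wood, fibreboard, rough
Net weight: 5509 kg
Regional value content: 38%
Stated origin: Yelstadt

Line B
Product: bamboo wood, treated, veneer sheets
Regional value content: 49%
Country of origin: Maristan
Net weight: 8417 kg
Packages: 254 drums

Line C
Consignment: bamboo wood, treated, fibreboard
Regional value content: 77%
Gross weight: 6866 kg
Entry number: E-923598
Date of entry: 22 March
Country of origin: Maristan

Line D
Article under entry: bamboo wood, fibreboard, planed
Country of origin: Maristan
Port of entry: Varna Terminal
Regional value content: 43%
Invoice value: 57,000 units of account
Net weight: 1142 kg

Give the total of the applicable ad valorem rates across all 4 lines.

Line A: coniferous → XIX.2; fibreboard → XIX.2.1; rough → XIX.2.1.2. Scheduled 29%. Yelstadt agreement on XIX.1: XIX.2.1.2 not covered. → 29%.
Line B: bamboo → XIX.1; veneer sheets → XIX.1.2; treated → XIX.1.2.2. Scheduled 3%. quota on XIX.1.2 open → in-quota 1%; Maristan agreement on XIX.1.2: RVC < 60%; anti-dumping (Maristan, XIX.1.2.2): +29%; total 1% + 29% = 30%. → 30%.
Line C: bamboo → XIX.1; fibreboard → XIX.1.1; treated → XIX.1.1.1. Scheduled 26%. Maristan agreement on XIX.1.2: XIX.1.1.1 not covered. → 26%.
Line D: bamboo → XIX.1; fibreboard → XIX.1.1; planed → XIX.1.1.2. Scheduled 17%. Maristan agreement on XIX.1.2: XIX.1.1.2 not covered. → 17%.
Sum: 29% + 30% + 26% + 17% = 102%.

102%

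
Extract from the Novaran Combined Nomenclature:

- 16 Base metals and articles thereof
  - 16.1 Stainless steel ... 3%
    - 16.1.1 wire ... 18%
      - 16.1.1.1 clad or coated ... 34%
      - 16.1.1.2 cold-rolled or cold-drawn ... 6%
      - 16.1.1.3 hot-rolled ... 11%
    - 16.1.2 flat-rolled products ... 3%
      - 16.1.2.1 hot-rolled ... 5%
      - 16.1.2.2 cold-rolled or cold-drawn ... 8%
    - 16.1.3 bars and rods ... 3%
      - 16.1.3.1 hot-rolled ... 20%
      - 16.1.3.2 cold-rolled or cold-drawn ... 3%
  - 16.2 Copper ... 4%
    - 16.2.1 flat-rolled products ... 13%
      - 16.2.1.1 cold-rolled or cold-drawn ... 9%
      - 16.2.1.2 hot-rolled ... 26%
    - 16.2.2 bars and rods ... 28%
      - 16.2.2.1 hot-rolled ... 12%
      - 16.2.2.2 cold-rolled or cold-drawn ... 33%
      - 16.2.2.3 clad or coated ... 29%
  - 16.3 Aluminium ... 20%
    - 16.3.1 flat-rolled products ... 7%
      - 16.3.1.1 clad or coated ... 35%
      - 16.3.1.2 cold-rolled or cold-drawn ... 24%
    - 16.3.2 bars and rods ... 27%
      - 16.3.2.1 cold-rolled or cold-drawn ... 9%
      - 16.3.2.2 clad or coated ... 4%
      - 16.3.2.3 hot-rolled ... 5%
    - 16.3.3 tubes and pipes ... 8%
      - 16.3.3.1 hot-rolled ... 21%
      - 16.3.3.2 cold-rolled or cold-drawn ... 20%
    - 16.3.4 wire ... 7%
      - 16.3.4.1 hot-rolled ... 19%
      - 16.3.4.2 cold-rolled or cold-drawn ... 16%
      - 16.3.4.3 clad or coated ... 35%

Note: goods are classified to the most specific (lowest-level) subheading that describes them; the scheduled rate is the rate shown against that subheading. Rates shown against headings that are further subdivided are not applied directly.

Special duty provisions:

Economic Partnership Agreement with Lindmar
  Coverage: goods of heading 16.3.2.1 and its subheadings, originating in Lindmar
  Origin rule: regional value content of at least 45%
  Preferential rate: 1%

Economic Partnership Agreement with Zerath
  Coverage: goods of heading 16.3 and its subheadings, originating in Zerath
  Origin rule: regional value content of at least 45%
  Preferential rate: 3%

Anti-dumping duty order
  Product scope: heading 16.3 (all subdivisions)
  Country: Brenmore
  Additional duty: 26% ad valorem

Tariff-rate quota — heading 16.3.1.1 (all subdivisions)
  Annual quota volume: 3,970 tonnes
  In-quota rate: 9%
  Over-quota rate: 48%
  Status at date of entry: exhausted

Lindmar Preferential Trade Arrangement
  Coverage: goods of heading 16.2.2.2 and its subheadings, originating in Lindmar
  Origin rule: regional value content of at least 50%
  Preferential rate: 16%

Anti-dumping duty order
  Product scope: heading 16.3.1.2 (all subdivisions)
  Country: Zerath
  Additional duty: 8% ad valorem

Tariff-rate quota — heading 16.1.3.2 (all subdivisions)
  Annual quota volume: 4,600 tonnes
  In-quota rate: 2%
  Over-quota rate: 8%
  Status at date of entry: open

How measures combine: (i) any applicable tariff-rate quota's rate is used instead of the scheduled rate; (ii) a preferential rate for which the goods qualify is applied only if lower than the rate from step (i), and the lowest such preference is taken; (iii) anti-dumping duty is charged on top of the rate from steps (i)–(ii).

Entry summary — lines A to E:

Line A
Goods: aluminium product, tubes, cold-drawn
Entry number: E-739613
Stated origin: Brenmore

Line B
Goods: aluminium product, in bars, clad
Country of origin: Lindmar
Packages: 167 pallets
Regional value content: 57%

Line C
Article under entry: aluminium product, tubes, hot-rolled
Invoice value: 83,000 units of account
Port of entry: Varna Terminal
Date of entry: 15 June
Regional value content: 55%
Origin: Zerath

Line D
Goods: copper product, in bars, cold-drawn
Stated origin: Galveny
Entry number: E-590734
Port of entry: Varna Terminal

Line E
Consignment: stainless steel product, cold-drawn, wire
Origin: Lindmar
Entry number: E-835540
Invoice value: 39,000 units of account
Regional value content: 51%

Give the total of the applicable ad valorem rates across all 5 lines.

Line A: aluminium → 16.3; tubes → 16.3.3; cold-drawn → 16.3.3.2. Scheduled 20%. anti-dumping (Brenmore, 16.3): +26%; total 20% + 26% = 46%. → 46%.
Line B: aluminium → 16.3; in bars → 16.3.2; clad → 16.3.2.2. Scheduled 4%. Lindmar agreement on 16.3.2.1: 16.3.2.2 not covered; Lindmar agreement on 16.2.2.2: 16.3.2.2 not covered. → 4%.
Line C: aluminium → 16.3; tubes → 16.3.3; hot-rolled → 16.3.3.1. Scheduled 21%. Zerath agreement on 16.3: RVC ≥ 45% → 3% available; preferential 3%. → 3%.
Line D: copper → 16.2; in bars → 16.2.2; cold-drawn → 16.2.2.2. Scheduled 33%. No special measure applies. → 33%.
Line E: stainless steel → 16.1; wire → 16.1.1; cold-drawn → 16.1.1.2. Scheduled 6%. Lindmar agreement on 16.3.2.1: 16.1.1.2 not covered; Lindmar agreement on 16.2.2.2: 16.1.1.2 not covered. → 6%.
Sum: 46% + 4% + 3% + 33% + 6% = 92%.

92%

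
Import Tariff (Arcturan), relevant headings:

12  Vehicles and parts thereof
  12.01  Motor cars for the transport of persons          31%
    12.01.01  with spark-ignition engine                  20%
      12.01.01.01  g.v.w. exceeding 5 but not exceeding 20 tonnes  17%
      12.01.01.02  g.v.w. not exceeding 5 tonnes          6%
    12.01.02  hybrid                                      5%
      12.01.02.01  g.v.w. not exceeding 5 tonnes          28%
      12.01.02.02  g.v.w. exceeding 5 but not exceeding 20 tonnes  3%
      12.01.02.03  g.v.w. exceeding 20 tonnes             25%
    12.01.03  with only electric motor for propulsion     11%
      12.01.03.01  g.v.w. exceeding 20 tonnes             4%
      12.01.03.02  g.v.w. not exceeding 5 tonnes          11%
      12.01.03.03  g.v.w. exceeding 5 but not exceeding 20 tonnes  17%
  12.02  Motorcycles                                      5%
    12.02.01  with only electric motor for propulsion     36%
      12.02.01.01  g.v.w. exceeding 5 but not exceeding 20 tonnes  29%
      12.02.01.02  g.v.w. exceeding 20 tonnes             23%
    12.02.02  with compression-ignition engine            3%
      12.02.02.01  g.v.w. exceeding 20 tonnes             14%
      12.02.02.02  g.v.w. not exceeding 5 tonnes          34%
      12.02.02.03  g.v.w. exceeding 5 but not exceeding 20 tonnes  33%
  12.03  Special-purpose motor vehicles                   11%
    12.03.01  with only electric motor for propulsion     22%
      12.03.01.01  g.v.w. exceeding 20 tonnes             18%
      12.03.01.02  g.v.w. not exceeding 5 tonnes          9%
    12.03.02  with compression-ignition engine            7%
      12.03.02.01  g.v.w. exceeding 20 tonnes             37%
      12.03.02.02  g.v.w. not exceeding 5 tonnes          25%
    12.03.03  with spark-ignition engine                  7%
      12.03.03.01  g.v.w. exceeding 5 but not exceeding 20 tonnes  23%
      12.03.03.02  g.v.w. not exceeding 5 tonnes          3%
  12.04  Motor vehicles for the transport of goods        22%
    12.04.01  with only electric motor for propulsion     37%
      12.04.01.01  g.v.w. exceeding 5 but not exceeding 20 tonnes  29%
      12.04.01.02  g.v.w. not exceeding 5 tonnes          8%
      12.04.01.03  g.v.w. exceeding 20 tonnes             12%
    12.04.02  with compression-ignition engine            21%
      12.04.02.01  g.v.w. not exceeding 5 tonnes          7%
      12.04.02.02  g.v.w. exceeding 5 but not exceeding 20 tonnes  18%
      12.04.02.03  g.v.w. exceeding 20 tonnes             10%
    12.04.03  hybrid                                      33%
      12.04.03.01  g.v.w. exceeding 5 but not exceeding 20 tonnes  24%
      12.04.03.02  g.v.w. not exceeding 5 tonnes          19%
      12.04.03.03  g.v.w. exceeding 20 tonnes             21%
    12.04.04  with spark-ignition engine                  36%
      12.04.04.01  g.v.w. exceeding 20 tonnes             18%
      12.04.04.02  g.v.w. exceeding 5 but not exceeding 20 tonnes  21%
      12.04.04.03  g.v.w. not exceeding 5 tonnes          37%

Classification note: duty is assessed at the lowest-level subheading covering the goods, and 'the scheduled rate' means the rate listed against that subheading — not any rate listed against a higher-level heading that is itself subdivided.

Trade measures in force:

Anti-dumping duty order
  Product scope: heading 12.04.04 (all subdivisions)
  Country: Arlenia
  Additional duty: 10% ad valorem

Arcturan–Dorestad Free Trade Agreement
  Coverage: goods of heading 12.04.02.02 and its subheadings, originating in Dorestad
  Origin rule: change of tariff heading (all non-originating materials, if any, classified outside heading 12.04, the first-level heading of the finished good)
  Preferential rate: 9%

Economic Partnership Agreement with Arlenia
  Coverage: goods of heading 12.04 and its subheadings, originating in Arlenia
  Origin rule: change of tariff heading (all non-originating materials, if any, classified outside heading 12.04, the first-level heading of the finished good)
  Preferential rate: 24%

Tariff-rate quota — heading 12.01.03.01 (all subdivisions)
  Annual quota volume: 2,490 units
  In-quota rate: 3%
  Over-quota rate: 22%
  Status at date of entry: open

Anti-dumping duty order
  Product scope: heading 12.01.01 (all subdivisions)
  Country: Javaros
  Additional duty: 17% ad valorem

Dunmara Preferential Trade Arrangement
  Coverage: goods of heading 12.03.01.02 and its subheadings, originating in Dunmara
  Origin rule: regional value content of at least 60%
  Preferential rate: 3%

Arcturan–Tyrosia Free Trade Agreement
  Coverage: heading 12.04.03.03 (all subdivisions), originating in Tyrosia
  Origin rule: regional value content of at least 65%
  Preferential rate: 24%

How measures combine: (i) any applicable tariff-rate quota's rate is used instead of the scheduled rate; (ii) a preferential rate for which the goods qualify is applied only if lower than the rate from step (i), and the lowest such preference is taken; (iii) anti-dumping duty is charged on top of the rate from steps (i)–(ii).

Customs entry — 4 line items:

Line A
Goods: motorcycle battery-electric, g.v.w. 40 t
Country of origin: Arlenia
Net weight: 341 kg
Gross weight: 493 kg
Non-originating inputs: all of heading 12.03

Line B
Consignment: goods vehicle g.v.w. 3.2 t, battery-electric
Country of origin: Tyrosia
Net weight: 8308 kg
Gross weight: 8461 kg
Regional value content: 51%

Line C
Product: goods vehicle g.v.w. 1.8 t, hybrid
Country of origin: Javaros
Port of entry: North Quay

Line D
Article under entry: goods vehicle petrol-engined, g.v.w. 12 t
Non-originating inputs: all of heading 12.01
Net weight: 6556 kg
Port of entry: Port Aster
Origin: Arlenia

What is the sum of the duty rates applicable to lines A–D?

Line A: motorcycle → 12.02; battery-electric → 12.02.01; g.v.w. 40 t → 12.02.01.02. Scheduled 23%. Arlenia agreement on 12.04: 12.02.01.02 not covered. → 23%.
Line B: goods vehicle → 12.04; battery-electric → 12.04.01; g.v.w. 3.2 t → 12.04.01.02. Scheduled 8%. Tyrosia agreement on 12.04.03.03: 12.04.01.02 not covered. → 8%.
Line C: goods vehicle → 12.04; hybrid → 12.04.03; g.v.w. 1.8 t → 12.04.03.02. Scheduled 19%. No special measure applies. → 19%.
Line D: goods vehicle → 12.04; petrol-engined → 12.04.04; g.v.w. 12 t → 12.04.04.02. Scheduled 21%. Arlenia agreement on 12.04: CTH met → 24% available; preference 24% not lower than 21% → no reduction; anti-dumping (Arlenia, 12.04.04): +10%; total 21% + 10% = 31%. → 31%.
Sum: 23% + 8% + 19% + 31% = 81%.

81%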